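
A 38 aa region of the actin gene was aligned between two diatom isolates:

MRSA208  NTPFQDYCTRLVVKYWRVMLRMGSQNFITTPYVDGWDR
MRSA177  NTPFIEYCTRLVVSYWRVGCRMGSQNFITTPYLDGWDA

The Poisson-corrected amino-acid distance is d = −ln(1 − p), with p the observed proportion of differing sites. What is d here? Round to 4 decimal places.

0.2036

The sequences differ at positions 5 (Q/I), 6 (D/E), 14 (K/S), 19 (M/G), 20 (L/C), 33 (V/L), 38 (R/A).
p = 7/38 = 0.184211.
d = −ln(1 − 0.184211) = −ln(0.815789) = 0.2036.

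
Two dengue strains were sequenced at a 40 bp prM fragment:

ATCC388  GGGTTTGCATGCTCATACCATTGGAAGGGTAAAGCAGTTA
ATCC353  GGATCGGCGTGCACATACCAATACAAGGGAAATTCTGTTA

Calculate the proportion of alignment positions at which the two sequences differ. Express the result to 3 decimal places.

Differing sites — 3:G/A; 5:T/C; 6:T/G; 9:A/G; 13:T/A; 21:T/A; 23:G/A; 24:G/C; 30:T/A; 33:A/T; 34:G/T; 36:A/T.
There are 12 differences over 40 sites, so p = 12/40 = 0.300.

0.300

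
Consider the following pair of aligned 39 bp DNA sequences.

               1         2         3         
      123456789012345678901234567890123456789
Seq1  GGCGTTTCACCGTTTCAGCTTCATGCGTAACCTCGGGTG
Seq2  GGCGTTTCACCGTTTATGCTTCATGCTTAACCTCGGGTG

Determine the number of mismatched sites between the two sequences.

Mismatches occur at site 16 (C→A), site 17 (A→T), site 27 (G→T).
That gives 3 mismatches out of 39 aligned sites, so the Hamming distance is 3.

3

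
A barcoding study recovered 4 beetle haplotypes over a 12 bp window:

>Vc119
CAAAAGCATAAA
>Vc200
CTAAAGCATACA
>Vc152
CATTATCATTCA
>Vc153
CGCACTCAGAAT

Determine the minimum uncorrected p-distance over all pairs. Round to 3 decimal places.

0.167

Pairwise Hamming distances:
  Vc119 vs Vc200: 2
  Vc119 vs Vc152: 5
  Vc119 vs Vc153: 6
  Vc200 vs Vc152: 5
  Vc200 vs Vc153: 7
  Vc152 vs Vc153: 8
The smallest is 2 mismatches, between Vc119 and Vc200; p = 2/12 = 0.167.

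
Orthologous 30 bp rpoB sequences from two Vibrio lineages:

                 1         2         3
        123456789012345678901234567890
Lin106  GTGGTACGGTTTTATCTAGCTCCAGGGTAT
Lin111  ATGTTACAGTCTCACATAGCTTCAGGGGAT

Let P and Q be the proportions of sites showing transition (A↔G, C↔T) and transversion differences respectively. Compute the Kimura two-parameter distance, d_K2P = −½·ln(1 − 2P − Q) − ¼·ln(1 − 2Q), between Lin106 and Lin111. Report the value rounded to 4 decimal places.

The sequences differ at positions 1 (G/A, transition), 4 (G/T, transversion), 8 (G/A, transition), 11 (T/C, transition), 13 (T/C, transition), 15 (T/C, transition), 16 (C/A, transversion), 22 (C/T, transition), 28 (T/G, transversion).
Of the 9 differences, 6 transitions and 3 transversions over 30 sites: P = 6/30 = 0.200000, Q = 3/30 = 0.100000.
d = −0.5·ln(0.500000) − 0.25·ln(0.800000) = −0.5·(-0.693147) − 0.25·(-0.223144) = 0.4024.

0.4024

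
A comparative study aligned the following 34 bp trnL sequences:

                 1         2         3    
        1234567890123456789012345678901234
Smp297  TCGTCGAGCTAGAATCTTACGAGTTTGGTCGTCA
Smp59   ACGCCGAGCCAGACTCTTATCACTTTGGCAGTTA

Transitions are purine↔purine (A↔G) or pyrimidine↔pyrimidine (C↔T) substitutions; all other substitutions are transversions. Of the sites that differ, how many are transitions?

5

The sequences differ at positions 1 (T/A, transversion), 4 (T/C, transition), 10 (T/C, transition), 14 (A/C, transversion), 20 (C/T, transition), 21 (G/C, transversion), 23 (G/C, transversion), 29 (T/C, transition), 30 (C/A, transversion), 33 (C/T, transition).
Of the 10 differences, 5 transitions and 5 transversions, so the answer is 5.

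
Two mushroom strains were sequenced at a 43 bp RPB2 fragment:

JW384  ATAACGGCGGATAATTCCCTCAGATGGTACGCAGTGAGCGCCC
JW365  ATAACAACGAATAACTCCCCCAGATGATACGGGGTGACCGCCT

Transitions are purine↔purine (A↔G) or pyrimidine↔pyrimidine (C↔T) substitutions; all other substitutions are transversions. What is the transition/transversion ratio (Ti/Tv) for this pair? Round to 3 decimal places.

4.000

The sequences differ at positions 6 (G/A, transition), 7 (G/A, transition), 10 (G/A, transition), 15 (T/C, transition), 20 (T/C, transition), 27 (G/A, transition), 32 (C/G, transversion), 33 (A/G, transition), 38 (G/C, transversion), 43 (C/T, transition).
Of the 10 differences, 8 transitions and 2 transversions, so Ti/Tv = 8/2 = 4.000.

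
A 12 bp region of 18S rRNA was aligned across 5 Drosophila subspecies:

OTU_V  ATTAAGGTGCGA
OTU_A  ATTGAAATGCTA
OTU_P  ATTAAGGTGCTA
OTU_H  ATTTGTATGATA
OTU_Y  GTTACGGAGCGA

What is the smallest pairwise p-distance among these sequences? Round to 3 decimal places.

0.083

Pairwise Hamming distances:
  OTU_V vs OTU_A: 4
  OTU_V vs OTU_P: 1
  OTU_V vs OTU_H: 6
  OTU_V vs OTU_Y: 3
  OTU_A vs OTU_P: 3
  OTU_A vs OTU_H: 4
  OTU_A vs OTU_Y: 7
  OTU_P vs OTU_H: 5
  OTU_P vs OTU_Y: 4
  OTU_H vs OTU_Y: 8
The smallest is 1 mismatch, between OTU_V and OTU_P; p = 1/12 = 0.083.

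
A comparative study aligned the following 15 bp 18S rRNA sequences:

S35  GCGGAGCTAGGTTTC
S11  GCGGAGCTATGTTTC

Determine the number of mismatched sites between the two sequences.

1

The sequences differ at position 10 (G/T).
That gives 1 mismatch out of 15 aligned sites, so the Hamming distance is 1.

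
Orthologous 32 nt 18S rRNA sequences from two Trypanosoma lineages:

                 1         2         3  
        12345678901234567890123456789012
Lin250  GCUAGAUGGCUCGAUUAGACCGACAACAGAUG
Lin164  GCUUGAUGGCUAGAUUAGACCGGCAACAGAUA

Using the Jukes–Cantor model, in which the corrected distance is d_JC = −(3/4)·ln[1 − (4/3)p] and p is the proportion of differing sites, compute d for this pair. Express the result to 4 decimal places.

Mismatches occur at site 4 (A→U), site 12 (C→A), site 23 (A→G), site 32 (G→A).
p = 4/32 = 0.125000.
d = −0.75 · ln(1 − (4/3)·0.125000) = −0.75 · ln(0.833333) = −0.75 · (-0.182322) = 0.1367.

0.1367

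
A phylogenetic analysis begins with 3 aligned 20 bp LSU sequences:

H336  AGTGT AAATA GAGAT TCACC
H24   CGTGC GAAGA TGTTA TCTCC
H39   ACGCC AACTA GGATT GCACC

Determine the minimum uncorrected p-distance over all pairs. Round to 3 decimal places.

Pairwise Hamming distances:
  H336 vs H24: 10
  H336 vs H39: 9
  H24 vs H39: 12
The smallest is 9 mismatches, between H336 and H39; p = 9/20 = 0.450.

0.450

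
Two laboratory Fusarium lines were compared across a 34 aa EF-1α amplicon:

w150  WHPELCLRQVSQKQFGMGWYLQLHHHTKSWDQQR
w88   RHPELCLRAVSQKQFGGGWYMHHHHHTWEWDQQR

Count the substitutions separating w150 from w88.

8

Differing sites — 1:W/R; 9:Q/A; 17:M/G; 21:L/M; 22:Q/H; 23:L/H; 28:K/W; 29:S/E.
That gives 8 mismatches out of 34 aligned sites, so the Hamming distance is 8.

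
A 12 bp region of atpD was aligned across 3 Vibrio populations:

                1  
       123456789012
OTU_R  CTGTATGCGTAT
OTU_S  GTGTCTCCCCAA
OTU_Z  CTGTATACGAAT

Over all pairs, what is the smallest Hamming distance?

2

Pairwise Hamming distances:
  OTU_R vs OTU_S: 6
  OTU_R vs OTU_Z: 2
  OTU_S vs OTU_Z: 6
The smallest is 2, between OTU_R and OTU_Z.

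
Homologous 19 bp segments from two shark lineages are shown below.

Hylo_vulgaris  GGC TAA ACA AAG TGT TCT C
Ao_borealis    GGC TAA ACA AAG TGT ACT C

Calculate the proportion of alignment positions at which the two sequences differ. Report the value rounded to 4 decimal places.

Differing sites — 16:T/A.
There are 1 differences over 19 sites, so p = 1/19 = 0.0526.

0.0526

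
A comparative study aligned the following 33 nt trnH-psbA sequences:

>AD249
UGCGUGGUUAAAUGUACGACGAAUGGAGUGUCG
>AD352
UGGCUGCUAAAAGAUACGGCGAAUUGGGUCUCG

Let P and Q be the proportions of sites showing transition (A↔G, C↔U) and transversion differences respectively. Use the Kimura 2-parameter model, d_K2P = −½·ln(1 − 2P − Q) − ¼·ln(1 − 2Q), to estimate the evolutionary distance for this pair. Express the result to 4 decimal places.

Differing sites — 3:C/G (Tv); 4:G/C (Tv); 7:G/C (Tv); 9:U/A (Tv); 13:U/G (Tv); 14:G/A (Ti); 19:A/G (Ti); 25:G/U (Tv); 27:A/G (Ti); 30:G/C (Tv).
Of the 10 differences, 3 transitions and 7 transversions over 33 sites: P = 3/33 = 0.090909, Q = 7/33 = 0.212121.
d = −0.5·ln(0.606061) − 0.25·ln(0.575758) = −0.5·(-0.500775) − 0.25·(-0.552068) = 0.3884.

0.3884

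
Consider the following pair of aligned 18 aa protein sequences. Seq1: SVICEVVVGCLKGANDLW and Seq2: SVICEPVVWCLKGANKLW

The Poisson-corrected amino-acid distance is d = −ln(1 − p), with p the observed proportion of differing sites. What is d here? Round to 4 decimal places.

0.1823

Mismatches occur at site 6 (V→P), site 9 (G→W), site 16 (D→K).
p = 3/18 = 0.166667.
d = −ln(1 − 0.166667) = −ln(0.833333) = 0.1823.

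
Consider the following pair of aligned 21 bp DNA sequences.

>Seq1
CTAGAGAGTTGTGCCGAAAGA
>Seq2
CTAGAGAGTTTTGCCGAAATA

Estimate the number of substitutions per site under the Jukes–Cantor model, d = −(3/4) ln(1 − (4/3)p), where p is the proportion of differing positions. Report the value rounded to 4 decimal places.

The sequences differ at positions 11 (G/T), 20 (G/T).
p = 2/21 = 0.095238.
d = −0.75 · ln(1 − (4/3)·0.095238) = −0.75 · ln(0.873016) = −0.75 · (-0.135801) = 0.1019.

0.1019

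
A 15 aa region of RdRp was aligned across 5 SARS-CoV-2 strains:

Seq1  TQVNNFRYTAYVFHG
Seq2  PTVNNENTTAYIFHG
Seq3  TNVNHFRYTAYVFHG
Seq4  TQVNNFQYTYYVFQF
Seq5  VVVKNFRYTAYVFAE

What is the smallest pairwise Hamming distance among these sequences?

2

Pairwise Hamming distances:
  Seq1 vs Seq2: 6
  Seq1 vs Seq3: 2
  Seq1 vs Seq4: 4
  Seq1 vs Seq5: 5
  Seq2 vs Seq3: 7
  Seq2 vs Seq4: 9
  Seq2 vs Seq5: 9
  Seq3 vs Seq4: 6
  Seq3 vs Seq5: 6
  Seq4 vs Seq5: 7
The smallest is 2, between Seq1 and Seq3.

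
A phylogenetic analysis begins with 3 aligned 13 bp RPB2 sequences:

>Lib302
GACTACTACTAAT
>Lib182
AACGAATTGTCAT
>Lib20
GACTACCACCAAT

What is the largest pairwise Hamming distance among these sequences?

Pairwise Hamming distances:
  Lib302 vs Lib182: 6
  Lib302 vs Lib20: 2
  Lib182 vs Lib20: 8
The largest is 8, between Lib182 and Lib20.

8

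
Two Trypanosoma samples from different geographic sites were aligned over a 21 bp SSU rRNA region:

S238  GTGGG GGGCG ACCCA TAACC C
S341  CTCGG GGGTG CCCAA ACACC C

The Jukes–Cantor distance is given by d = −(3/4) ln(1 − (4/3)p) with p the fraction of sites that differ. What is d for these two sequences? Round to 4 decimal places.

Mismatches occur at site 1 (G↔C), site 3 (G↔C), site 9 (C↔T), site 11 (A↔C), site 14 (C↔A), site 16 (T↔A), site 17 (A↔C).
p = 7/21 = 0.333333.
d = −0.75 · ln(1 − (4/3)·0.333333) = −0.75 · ln(0.555556) = −0.75 · (-0.587786) = 0.4408.

0.4408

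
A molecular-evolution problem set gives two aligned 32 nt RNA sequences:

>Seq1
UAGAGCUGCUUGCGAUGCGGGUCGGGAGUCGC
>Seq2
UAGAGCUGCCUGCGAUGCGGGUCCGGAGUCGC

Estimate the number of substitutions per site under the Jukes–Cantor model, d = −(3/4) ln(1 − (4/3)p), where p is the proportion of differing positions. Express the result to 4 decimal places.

Mismatches occur at site 10 (U/C), site 24 (G/C).
p = 2/32 = 0.062500.
d = −0.75 · ln(1 − (4/3)·0.062500) = −0.75 · ln(0.916667) = −0.75 · (-0.087011) = 0.0653.

0.0653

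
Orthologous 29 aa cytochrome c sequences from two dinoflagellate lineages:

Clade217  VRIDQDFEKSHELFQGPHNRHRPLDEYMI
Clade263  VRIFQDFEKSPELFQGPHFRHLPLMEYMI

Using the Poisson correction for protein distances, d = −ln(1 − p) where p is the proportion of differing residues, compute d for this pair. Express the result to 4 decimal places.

0.1892

Mismatches occur at site 4 (D↔F), site 11 (H↔P), site 19 (N↔F), site 22 (R↔L), site 25 (D↔M).
p = 5/29 = 0.172414.
d = −ln(1 − 0.172414) = −ln(0.827586) = 0.1892.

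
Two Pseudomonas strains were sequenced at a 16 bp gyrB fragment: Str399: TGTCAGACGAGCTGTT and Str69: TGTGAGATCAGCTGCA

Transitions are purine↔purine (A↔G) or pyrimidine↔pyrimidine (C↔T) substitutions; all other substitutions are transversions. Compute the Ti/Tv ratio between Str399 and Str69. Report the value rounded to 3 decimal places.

0.667

Mismatches occur at site 4 (C→G, transversion), site 8 (C→T, transition), site 9 (G→C, transversion), site 15 (T→C, transition), site 16 (T→A, transversion).
Of the 5 differences, 2 transitions and 3 transversions, so Ti/Tv = 2/3 = 0.667.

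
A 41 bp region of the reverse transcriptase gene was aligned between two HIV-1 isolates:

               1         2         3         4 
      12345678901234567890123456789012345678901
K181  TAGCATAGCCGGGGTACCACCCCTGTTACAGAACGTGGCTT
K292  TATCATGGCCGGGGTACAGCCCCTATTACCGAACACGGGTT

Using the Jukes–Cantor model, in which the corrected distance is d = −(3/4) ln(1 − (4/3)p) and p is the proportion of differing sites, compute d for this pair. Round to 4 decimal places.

0.2597

The sequences differ at positions 3 (G/T), 7 (A/G), 18 (C/A), 19 (A/G), 25 (G/A), 30 (A/C), 35 (G/A), 36 (T/C), 39 (C/G).
p = 9/41 = 0.219512.
d = −0.75 · ln(1 − (4/3)·0.219512) = −0.75 · ln(0.707317) = −0.75 · (-0.346276) = 0.2597.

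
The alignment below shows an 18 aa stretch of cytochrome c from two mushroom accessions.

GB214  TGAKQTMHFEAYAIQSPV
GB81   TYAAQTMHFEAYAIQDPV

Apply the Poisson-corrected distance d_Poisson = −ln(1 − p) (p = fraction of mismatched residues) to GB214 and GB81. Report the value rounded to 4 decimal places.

0.1823

Differing sites — 2:G/Y; 4:K/A; 16:S/D.
p = 3/18 = 0.166667.
d = −ln(1 − 0.166667) = −ln(0.833333) = 0.1823.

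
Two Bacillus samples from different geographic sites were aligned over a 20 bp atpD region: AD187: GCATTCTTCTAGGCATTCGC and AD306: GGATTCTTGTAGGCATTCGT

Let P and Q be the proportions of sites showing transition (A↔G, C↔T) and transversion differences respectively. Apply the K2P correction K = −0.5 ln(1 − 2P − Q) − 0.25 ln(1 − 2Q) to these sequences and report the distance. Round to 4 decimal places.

0.1674

Differing sites — 2:C/G (Tv); 9:C/G (Tv); 20:C/T (Ti).
Of the 3 differences, 1 transition and 2 transversions over 20 sites: P = 1/20 = 0.050000, Q = 2/20 = 0.100000.
d = −0.5·ln(0.800000) − 0.25·ln(0.800000) = −0.5·(-0.223144) − 0.25·(-0.223144) = 0.1674.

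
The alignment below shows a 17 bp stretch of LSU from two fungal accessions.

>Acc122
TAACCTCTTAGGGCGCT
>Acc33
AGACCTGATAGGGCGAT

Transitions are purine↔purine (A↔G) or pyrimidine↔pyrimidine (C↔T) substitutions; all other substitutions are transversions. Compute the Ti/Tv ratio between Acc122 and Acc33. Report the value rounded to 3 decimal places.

Differing sites — 1:T/A (Tv); 2:A/G (Ti); 7:C/G (Tv); 8:T/A (Tv); 16:C/A (Tv).
Of the 5 differences, 1 transition and 4 transversions, so Ti/Tv = 1/4 = 0.250.

0.250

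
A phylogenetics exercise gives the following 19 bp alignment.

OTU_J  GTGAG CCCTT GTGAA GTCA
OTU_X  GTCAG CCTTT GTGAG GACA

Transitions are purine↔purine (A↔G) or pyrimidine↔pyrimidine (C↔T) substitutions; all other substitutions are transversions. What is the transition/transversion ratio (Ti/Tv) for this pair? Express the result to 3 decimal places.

The sequences differ at positions 3 (G/C, transversion), 8 (C/T, transition), 15 (A/G, transition), 17 (T/A, transversion).
Of the 4 differences, 2 transitions and 2 transversions, so Ti/Tv = 2/2 = 1.000.

1.000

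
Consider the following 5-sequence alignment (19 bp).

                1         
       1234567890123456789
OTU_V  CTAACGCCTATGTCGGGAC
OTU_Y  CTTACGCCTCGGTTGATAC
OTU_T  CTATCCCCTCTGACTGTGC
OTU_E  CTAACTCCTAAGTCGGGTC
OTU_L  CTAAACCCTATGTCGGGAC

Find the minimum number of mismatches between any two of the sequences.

Pairwise Hamming distances:
  OTU_V vs OTU_Y: 6
  OTU_V vs OTU_T: 7
  OTU_V vs OTU_E: 3
  OTU_V vs OTU_L: 2
  OTU_Y vs OTU_T: 9
  OTU_Y vs OTU_E: 8
  OTU_Y vs OTU_L: 8
  OTU_T vs OTU_E: 8
  OTU_T vs OTU_L: 7
  OTU_E vs OTU_L: 4
The smallest is 2, between OTU_V and OTU_L.

2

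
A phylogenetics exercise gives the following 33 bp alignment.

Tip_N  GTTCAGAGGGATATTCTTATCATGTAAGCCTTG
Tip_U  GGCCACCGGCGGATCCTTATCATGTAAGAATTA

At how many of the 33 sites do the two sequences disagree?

11

Mismatches occur at site 2 (T↔G), site 3 (T↔C), site 6 (G↔C), site 7 (A↔C), site 10 (G↔C), site 11 (A↔G), site 12 (T↔G), site 15 (T↔C), site 29 (C↔A), site 30 (C↔A), site 33 (G↔A).
That gives 11 mismatches out of 33 aligned sites, so the Hamming distance is 11.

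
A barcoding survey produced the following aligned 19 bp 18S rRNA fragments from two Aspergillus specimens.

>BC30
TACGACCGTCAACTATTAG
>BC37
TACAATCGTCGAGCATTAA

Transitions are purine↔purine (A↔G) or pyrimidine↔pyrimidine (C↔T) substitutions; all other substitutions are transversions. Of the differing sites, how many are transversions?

Differing sites — 4:G/A (Ti); 6:C/T (Ti); 11:A/G (Ti); 13:C/G (Tv); 14:T/C (Ti); 19:G/A (Ti).
Of the 6 differences, 5 transitions and 1 transversion, so the answer is 1.

1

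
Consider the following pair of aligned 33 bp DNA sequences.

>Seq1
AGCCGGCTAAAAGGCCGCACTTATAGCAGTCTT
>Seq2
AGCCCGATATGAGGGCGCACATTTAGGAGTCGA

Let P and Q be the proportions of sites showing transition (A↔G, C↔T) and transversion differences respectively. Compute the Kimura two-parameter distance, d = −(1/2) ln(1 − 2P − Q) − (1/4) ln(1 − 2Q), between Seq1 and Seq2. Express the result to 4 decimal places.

0.3998

Mismatches occur at site 5 (G↔C, transversion), site 7 (C↔A, transversion), site 10 (A↔T, transversion), site 11 (A↔G, transition), site 15 (C↔G, transversion), site 21 (T↔A, transversion), site 23 (A↔T, transversion), site 27 (C↔G, transversion), site 32 (T↔G, transversion), site 33 (T↔A, transversion).
Of the 10 differences, 1 transition and 9 transversions over 33 sites: P = 1/33 = 0.030303, Q = 9/33 = 0.272727.
d = −0.5·ln(0.666667) − 0.25·ln(0.454546) = −0.5·(-0.405465) − 0.25·(-0.788456) = 0.3998.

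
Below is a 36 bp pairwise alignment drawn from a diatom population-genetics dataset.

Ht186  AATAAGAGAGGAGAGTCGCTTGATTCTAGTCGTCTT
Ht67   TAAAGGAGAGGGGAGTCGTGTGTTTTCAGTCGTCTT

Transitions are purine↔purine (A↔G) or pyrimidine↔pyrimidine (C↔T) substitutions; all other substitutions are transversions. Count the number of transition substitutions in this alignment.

Differing sites — 1:A/T (Tv); 3:T/A (Tv); 5:A/G (Ti); 12:A/G (Ti); 19:C/T (Ti); 20:T/G (Tv); 23:A/T (Tv); 26:C/T (Ti); 27:T/C (Ti).
Of the 9 differences, 5 transitions and 4 transversions, so the answer is 5.

5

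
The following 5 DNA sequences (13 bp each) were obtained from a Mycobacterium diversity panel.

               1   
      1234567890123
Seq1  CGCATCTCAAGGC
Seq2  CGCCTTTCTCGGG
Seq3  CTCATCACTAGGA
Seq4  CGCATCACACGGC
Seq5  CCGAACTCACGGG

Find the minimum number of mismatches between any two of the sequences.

2

Pairwise Hamming distances:
  Seq1 vs Seq2: 5
  Seq1 vs Seq3: 4
  Seq1 vs Seq4: 2
  Seq1 vs Seq5: 5
  Seq2 vs Seq3: 6
  Seq2 vs Seq4: 5
  Seq2 vs Seq5: 6
  Seq3 vs Seq4: 4
  Seq3 vs Seq5: 7
  Seq4 vs Seq5: 5
The smallest is 2, between Seq1 and Seq4.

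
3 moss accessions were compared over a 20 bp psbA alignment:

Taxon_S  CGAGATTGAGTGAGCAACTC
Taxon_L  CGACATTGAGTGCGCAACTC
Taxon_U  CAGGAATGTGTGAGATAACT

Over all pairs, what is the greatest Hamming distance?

11

Pairwise Hamming distances:
  Taxon_S vs Taxon_L: 2
  Taxon_S vs Taxon_U: 9
  Taxon_L vs Taxon_U: 11
The largest is 11, between Taxon_L and Taxon_U.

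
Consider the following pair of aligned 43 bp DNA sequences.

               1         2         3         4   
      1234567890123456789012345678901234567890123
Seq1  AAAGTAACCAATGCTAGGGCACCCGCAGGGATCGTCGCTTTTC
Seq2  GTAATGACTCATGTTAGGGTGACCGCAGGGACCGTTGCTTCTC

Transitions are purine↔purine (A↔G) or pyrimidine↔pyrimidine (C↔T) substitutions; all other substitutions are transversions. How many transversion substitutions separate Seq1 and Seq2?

3

The sequences differ at positions 1 (A/G, transition), 2 (A/T, transversion), 4 (G/A, transition), 6 (A/G, transition), 9 (C/T, transition), 10 (A/C, transversion), 14 (C/T, transition), 20 (C/T, transition), 21 (A/G, transition), 22 (C/A, transversion), 32 (T/C, transition), 36 (C/T, transition), 41 (T/C, transition).
Of the 13 differences, 10 transitions and 3 transversions, so the answer is 3.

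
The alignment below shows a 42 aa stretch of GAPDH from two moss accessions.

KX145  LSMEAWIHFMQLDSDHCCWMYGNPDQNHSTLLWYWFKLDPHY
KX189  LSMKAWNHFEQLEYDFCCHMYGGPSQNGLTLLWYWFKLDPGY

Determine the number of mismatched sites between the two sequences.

Differing sites — 4:E/K; 7:I/N; 10:M/E; 13:D/E; 14:S/Y; 16:H/F; 19:W/H; 23:N/G; 25:D/S; 28:H/G; 29:S/L; 41:H/G.
That gives 12 mismatches out of 42 aligned sites, so the Hamming distance is 12.

12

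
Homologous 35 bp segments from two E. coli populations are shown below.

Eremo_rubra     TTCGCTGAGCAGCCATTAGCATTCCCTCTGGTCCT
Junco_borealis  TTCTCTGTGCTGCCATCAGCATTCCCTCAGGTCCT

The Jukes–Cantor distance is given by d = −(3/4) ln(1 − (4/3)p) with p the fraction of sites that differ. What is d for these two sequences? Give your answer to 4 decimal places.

0.1585

The sequences differ at positions 4 (G/T), 8 (A/T), 11 (A/T), 17 (T/C), 29 (T/A).
p = 5/35 = 0.142857.
d = −0.75 · ln(1 − (4/3)·0.142857) = −0.75 · ln(0.809524) = −0.75 · (-0.211309) = 0.1585.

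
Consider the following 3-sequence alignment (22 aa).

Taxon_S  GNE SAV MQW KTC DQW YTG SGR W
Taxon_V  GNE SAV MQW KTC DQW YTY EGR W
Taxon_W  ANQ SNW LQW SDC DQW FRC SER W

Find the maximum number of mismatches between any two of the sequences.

Pairwise Hamming distances:
  Taxon_S vs Taxon_V: 2
  Taxon_S vs Taxon_W: 11
  Taxon_V vs Taxon_W: 12
The largest is 12, between Taxon_V and Taxon_W.

12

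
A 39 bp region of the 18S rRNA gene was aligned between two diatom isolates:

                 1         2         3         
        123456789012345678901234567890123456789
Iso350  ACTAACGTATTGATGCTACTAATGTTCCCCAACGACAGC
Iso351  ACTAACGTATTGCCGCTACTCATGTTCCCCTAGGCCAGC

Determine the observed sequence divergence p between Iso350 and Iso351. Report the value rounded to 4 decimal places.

Differing sites — 13:A/C; 14:T/C; 21:A/C; 31:A/T; 33:C/G; 35:A/C.
There are 6 differences over 39 sites, so p = 6/39 = 0.1538.

0.1538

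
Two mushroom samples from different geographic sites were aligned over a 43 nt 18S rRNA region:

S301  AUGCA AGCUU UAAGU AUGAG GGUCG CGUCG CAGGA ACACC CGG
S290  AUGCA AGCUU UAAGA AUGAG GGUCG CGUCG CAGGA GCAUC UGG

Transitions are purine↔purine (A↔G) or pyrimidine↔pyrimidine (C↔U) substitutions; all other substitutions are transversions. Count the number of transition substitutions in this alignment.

The sequences differ at positions 15 (U/A, transversion), 36 (A/G, transition), 39 (C/U, transition), 41 (C/U, transition).
Of the 4 differences, 3 transitions and 1 transversion, so the answer is 3.

3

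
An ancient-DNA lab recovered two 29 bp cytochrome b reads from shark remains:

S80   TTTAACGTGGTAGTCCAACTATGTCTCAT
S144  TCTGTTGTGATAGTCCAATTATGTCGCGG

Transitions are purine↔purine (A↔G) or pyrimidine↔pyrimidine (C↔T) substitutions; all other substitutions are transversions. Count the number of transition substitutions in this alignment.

6

Differing sites — 2:T/C (Ti); 4:A/G (Ti); 5:A/T (Tv); 6:C/T (Ti); 10:G/A (Ti); 19:C/T (Ti); 26:T/G (Tv); 28:A/G (Ti); 29:T/G (Tv).
Of the 9 differences, 6 transitions and 3 transversions, so the answer is 6.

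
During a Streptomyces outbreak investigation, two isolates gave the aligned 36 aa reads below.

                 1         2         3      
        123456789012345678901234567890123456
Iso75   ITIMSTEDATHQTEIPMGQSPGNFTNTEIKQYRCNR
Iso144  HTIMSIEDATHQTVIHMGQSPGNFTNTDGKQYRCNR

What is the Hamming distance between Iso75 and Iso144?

6

The sequences differ at positions 1 (I/H), 6 (T/I), 14 (E/V), 16 (P/H), 28 (E/D), 29 (I/G).
That gives 6 mismatches out of 36 aligned sites, so the Hamming distance is 6.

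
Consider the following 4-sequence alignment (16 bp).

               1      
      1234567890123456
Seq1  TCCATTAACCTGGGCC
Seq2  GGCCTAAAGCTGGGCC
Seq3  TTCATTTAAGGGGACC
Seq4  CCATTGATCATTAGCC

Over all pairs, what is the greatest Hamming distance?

Pairwise Hamming distances:
  Seq1 vs Seq2: 5
  Seq1 vs Seq3: 6
  Seq1 vs Seq4: 8
  Seq2 vs Seq3: 9
  Seq2 vs Seq4: 10
  Seq3 vs Seq4: 13
The largest is 13, between Seq3 and Seq4.

13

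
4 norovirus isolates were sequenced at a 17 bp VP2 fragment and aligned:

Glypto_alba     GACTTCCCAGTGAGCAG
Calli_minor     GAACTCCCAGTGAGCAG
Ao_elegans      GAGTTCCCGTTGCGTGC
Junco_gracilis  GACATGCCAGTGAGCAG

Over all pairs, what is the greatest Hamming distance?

9

Pairwise Hamming distances:
  Glypto_alba vs Calli_minor: 2
  Glypto_alba vs Ao_elegans: 7
  Glypto_alba vs Junco_gracilis: 2
  Calli_minor vs Ao_elegans: 8
  Calli_minor vs Junco_gracilis: 3
  Ao_elegans vs Junco_gracilis: 9
The largest is 9, between Ao_elegans and Junco_gracilis.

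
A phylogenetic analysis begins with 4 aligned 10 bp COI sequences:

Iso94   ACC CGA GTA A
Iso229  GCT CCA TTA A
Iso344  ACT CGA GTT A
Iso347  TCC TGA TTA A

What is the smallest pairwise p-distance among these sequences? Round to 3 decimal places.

Pairwise Hamming distances:
  Iso94 vs Iso229: 4
  Iso94 vs Iso344: 2
  Iso94 vs Iso347: 3
  Iso229 vs Iso344: 4
  Iso229 vs Iso347: 4
  Iso344 vs Iso347: 5
The smallest is 2 mismatches, between Iso94 and Iso344; p = 2/10 = 0.200.

0.200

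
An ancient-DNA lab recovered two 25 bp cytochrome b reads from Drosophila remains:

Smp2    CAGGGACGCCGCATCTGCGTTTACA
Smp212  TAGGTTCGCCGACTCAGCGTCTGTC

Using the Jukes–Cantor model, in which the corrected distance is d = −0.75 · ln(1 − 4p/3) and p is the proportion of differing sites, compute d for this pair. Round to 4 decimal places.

0.5716

Mismatches occur at site 1 (C↔T), site 5 (G↔T), site 6 (A↔T), site 12 (C↔A), site 13 (A↔C), site 16 (T↔A), site 21 (T↔C), site 23 (A↔G), site 24 (C↔T), site 25 (A↔C).
p = 10/25 = 0.400000.
d = −0.75 · ln(1 − (4/3)·0.400000) = −0.75 · ln(0.466667) = −0.75 · (-0.762139) = 0.5716.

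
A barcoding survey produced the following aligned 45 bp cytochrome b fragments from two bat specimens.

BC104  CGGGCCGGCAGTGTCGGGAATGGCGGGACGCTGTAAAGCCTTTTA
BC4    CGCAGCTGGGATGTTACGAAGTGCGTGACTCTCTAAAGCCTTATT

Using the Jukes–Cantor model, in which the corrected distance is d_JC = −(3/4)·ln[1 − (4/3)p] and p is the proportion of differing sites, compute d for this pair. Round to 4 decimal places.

Differing sites — 3:G/C; 4:G/A; 5:C/G; 7:G/T; 9:C/G; 10:A/G; 11:G/A; 15:C/T; 16:G/A; 17:G/C; 21:T/G; 22:G/T; 26:G/T; 30:G/T; 33:G/C; 43:T/A; 45:A/T.
p = 17/45 = 0.377778.
d = −0.75 · ln(1 − (4/3)·0.377778) = −0.75 · ln(0.496296) = −0.75 · (-0.700583) = 0.5254.

0.5254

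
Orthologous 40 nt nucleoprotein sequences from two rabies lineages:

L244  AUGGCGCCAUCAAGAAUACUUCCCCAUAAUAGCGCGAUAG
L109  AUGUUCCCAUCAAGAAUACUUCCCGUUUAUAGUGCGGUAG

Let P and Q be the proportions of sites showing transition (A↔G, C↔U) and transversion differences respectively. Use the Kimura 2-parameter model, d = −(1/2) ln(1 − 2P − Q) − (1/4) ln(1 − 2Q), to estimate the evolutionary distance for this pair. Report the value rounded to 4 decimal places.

0.2327

The sequences differ at positions 4 (G/U, transversion), 5 (C/U, transition), 6 (G/C, transversion), 25 (C/G, transversion), 26 (A/U, transversion), 28 (A/U, transversion), 33 (C/U, transition), 37 (A/G, transition).
Of the 8 differences, 3 transitions and 5 transversions over 40 sites: P = 3/40 = 0.075000, Q = 5/40 = 0.125000.
d = −0.5·ln(0.725000) − 0.25·ln(0.750000) = −0.5·(-0.321584) − 0.25·(-0.287682) = 0.2327.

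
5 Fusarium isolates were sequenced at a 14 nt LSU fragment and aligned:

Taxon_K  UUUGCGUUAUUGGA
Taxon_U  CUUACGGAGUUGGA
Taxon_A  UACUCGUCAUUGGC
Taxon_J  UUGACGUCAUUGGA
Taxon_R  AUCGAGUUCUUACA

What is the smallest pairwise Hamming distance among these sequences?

3

Pairwise Hamming distances:
  Taxon_K vs Taxon_U: 5
  Taxon_K vs Taxon_A: 5
  Taxon_K vs Taxon_J: 3
  Taxon_K vs Taxon_R: 6
  Taxon_U vs Taxon_A: 8
  Taxon_U vs Taxon_J: 5
  Taxon_U vs Taxon_R: 9
  Taxon_A vs Taxon_J: 4
  Taxon_A vs Taxon_R: 9
  Taxon_J vs Taxon_R: 8
The smallest is 3, between Taxon_K and Taxon_J.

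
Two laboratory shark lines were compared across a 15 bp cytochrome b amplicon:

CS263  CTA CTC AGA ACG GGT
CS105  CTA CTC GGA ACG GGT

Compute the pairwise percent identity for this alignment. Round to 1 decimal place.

Differing sites — 7:A/G.
14 of the 15 sites match, so the percent identity is 14/15 × 100 = 93.3%.

93.3%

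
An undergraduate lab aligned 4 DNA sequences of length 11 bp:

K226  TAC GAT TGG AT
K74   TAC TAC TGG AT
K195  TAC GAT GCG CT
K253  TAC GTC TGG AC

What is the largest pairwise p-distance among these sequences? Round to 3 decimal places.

0.545

Pairwise Hamming distances:
  K226 vs K74: 2
  K226 vs K195: 3
  K226 vs K253: 3
  K74 vs K195: 5
  K74 vs K253: 3
  K195 vs K253: 6
The largest is 6 mismatches, between K195 and K253; p = 6/11 = 0.545.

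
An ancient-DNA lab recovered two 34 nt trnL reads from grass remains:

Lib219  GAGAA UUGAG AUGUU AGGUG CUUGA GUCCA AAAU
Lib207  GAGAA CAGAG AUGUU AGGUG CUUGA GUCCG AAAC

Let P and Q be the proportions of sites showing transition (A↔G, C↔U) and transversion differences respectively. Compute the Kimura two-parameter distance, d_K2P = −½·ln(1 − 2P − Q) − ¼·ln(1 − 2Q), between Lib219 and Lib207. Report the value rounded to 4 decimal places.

Mismatches occur at site 6 (U→C, transition), site 7 (U→A, transversion), site 30 (A→G, transition), site 34 (U→C, transition).
Of the 4 differences, 3 transitions and 1 transversion over 34 sites: P = 3/34 = 0.088235, Q = 1/34 = 0.029412.
d = −0.5·ln(0.794118) − 0.25·ln(0.941176) = −0.5·(-0.230523) − 0.25·(-0.060625) = 0.1304.

0.1304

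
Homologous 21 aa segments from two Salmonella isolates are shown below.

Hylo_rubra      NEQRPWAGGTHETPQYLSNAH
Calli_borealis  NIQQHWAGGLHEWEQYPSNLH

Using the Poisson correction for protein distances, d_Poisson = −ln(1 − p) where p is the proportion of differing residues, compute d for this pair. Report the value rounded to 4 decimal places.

0.4796

Mismatches occur at site 2 (E↔I), site 4 (R↔Q), site 5 (P↔H), site 10 (T↔L), site 13 (T↔W), site 14 (P↔E), site 17 (L↔P), site 20 (A↔L).
p = 8/21 = 0.380952.
d = −ln(1 − 0.380952) = −ln(0.619048) = 0.4796.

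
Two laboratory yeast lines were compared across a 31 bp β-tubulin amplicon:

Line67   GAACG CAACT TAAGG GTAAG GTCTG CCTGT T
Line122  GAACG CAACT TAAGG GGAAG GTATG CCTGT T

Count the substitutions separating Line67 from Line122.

2

The sequences differ at positions 17 (T/G), 23 (C/A).
That gives 2 mismatches out of 31 aligned sites, so the Hamming distance is 2.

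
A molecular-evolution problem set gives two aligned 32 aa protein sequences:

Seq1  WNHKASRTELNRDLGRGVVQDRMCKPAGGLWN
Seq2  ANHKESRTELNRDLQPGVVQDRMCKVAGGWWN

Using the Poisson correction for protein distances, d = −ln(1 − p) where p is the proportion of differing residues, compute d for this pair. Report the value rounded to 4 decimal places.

Differing sites — 1:W/A; 5:A/E; 15:G/Q; 16:R/P; 26:P/V; 30:L/W.
p = 6/32 = 0.187500.
d = −ln(1 − 0.187500) = −ln(0.812500) = 0.2076.

0.2076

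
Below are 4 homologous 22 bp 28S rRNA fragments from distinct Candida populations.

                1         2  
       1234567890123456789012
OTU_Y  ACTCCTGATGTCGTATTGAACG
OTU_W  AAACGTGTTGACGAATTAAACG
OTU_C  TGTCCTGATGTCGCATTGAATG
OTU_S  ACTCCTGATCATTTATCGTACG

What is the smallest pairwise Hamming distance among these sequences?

4

Pairwise Hamming distances:
  OTU_Y vs OTU_W: 7
  OTU_Y vs OTU_C: 4
  OTU_Y vs OTU_S: 6
  OTU_W vs OTU_C: 9
  OTU_W vs OTU_S: 11
  OTU_C vs OTU_S: 10
The smallest is 4, between OTU_Y and OTU_C.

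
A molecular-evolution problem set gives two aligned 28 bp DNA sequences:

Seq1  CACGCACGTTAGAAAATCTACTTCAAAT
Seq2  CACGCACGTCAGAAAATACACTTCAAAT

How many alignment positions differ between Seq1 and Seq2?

Differing sites — 10:T/C; 18:C/A; 19:T/C.
That gives 3 mismatches out of 28 aligned sites, so the Hamming distance is 3.

3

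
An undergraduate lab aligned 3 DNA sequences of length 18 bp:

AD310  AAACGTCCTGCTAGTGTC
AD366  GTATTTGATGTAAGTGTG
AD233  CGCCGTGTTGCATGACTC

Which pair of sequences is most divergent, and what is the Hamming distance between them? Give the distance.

11

Pairwise Hamming distances:
  AD310 vs AD366: 9
  AD310 vs AD233: 9
  AD366 vs AD233: 11
The largest is 11, between AD366 and AD233.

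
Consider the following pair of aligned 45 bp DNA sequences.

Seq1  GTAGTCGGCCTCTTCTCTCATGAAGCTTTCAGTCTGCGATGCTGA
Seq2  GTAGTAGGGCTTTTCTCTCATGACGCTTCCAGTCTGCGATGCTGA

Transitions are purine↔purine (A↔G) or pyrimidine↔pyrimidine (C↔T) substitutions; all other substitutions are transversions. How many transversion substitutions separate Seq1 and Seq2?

The sequences differ at positions 6 (C/A, transversion), 9 (C/G, transversion), 12 (C/T, transition), 24 (A/C, transversion), 29 (T/C, transition).
Of the 5 differences, 2 transitions and 3 transversions, so the answer is 3.

3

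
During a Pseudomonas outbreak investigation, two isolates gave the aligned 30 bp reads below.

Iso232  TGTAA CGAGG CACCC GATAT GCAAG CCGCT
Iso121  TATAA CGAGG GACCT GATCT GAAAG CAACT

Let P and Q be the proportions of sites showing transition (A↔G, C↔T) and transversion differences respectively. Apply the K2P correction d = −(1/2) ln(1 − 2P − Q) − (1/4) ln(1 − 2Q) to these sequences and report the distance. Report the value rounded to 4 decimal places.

Mismatches occur at site 2 (G→A, transition), site 11 (C→G, transversion), site 15 (C→T, transition), site 19 (A→C, transversion), site 22 (C→A, transversion), site 27 (C→A, transversion), site 28 (G→A, transition).
Of the 7 differences, 3 transitions and 4 transversions over 30 sites: P = 3/30 = 0.100000, Q = 4/30 = 0.133333.
d = −0.5·ln(0.666667) − 0.25·ln(0.733334) = −0.5·(-0.405465) − 0.25·(-0.310154) = 0.2803.

0.2803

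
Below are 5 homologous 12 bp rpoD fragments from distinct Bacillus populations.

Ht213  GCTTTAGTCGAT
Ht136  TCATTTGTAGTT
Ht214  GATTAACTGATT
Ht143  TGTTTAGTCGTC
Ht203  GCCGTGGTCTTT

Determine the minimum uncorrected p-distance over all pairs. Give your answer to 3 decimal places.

0.333

Pairwise Hamming distances:
  Ht213 vs Ht136: 5
  Ht213 vs Ht214: 6
  Ht213 vs Ht143: 4
  Ht213 vs Ht203: 5
  Ht136 vs Ht214: 8
  Ht136 vs Ht143: 5
  Ht136 vs Ht203: 6
  Ht214 vs Ht143: 7
  Ht214 vs Ht203: 8
  Ht143 vs Ht203: 7
The smallest is 4 mismatches, between Ht213 and Ht143; p = 4/12 = 0.333.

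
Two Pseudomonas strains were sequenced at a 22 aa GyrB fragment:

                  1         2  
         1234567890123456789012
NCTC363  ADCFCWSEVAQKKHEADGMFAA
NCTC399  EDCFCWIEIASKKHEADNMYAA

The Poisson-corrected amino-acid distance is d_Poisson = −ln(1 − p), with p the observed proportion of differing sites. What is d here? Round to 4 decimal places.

Differing sites — 1:A/E; 7:S/I; 9:V/I; 11:Q/S; 18:G/N; 20:F/Y.
p = 6/22 = 0.272727.
d = −ln(1 − 0.272727) = −ln(0.727273) = 0.3185.

0.3185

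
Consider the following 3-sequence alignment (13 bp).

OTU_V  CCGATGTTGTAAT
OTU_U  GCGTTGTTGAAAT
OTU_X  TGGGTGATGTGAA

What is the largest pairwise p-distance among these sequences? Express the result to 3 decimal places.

0.538

Pairwise Hamming distances:
  OTU_V vs OTU_U: 3
  OTU_V vs OTU_X: 6
  OTU_U vs OTU_X: 7
The largest is 7 mismatches, between OTU_U and OTU_X; p = 7/13 = 0.538.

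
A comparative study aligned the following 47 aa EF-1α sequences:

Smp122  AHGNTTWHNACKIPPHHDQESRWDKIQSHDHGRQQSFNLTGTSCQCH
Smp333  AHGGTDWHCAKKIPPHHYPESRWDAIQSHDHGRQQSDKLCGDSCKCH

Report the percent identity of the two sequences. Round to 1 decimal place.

74.5%

The sequences differ at positions 4 (N/G), 6 (T/D), 9 (N/C), 11 (C/K), 18 (D/Y), 19 (Q/P), 25 (K/A), 37 (F/D), 38 (N/K), 40 (T/C), 42 (T/D), 45 (Q/K).
35 of the 47 sites match, so the percent identity is 35/47 × 100 = 74.5%.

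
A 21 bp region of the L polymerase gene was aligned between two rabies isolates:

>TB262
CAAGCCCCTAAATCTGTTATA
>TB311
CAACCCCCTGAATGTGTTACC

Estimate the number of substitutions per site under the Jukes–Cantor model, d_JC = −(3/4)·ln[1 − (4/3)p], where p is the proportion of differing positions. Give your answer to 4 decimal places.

0.2865

The sequences differ at positions 4 (G/C), 10 (A/G), 14 (C/G), 20 (T/C), 21 (A/C).
p = 5/21 = 0.238095.
d = −0.75 · ln(1 − (4/3)·0.238095) = −0.75 · ln(0.682540) = −0.75 · (-0.381934) = 0.2865.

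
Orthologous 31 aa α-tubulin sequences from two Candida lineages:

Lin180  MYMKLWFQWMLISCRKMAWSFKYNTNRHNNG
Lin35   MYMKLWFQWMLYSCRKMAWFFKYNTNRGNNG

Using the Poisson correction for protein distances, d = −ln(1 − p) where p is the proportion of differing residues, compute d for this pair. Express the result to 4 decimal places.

Differing sites — 12:I/Y; 20:S/F; 28:H/G.
p = 3/31 = 0.096774.
d = −ln(1 − 0.096774) = −ln(0.903226) = 0.1018.

0.1018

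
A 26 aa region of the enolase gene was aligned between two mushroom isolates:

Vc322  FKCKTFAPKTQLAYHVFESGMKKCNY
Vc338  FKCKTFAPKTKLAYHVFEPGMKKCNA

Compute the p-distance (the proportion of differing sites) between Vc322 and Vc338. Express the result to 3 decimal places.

0.115

Mismatches occur at site 11 (Q↔K), site 19 (S↔P), site 26 (Y↔A).
There are 3 differences over 26 sites, so p = 3/26 = 0.115.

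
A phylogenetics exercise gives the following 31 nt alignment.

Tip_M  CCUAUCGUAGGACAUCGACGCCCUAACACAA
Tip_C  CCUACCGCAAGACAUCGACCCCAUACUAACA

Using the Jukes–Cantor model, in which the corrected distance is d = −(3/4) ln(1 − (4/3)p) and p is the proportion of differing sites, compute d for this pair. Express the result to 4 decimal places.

0.3672

Differing sites — 5:U/C; 8:U/C; 10:G/A; 20:G/C; 23:C/A; 26:A/C; 27:C/U; 29:C/A; 30:A/C.
p = 9/31 = 0.290323.
d = −0.75 · ln(1 − (4/3)·0.290323) = −0.75 · ln(0.612903) = −0.75 · (-0.489549) = 0.3672.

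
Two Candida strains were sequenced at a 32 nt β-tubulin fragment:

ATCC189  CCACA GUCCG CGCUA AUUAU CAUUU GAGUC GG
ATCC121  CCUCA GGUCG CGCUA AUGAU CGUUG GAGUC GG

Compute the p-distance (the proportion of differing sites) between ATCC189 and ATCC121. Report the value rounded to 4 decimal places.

Mismatches occur at site 3 (A→U), site 7 (U→G), site 8 (C→U), site 18 (U→G), site 22 (A→G), site 25 (U→G).
There are 6 differences over 32 sites, so p = 6/32 = 0.1875.

0.1875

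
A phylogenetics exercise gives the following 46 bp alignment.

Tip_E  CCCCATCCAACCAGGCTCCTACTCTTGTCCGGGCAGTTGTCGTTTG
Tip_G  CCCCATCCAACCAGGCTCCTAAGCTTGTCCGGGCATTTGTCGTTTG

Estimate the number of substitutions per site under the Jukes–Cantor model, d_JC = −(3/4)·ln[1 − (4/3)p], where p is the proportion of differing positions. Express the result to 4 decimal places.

Mismatches occur at site 22 (C→A), site 23 (T→G), site 36 (G→T).
p = 3/46 = 0.065217.
d = −0.75 · ln(1 − (4/3)·0.065217) = −0.75 · ln(0.913044) = −0.75 · (-0.090971) = 0.0682.

0.0682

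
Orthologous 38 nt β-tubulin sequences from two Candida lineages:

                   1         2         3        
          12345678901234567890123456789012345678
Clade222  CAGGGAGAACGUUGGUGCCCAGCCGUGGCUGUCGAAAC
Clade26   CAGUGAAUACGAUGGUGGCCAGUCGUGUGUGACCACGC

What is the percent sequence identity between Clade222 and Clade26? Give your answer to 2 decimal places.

Differing sites — 4:G/U; 7:G/A; 8:A/U; 12:U/A; 18:C/G; 23:C/U; 28:G/U; 29:C/G; 32:U/A; 34:G/C; 36:A/C; 37:A/G.
26 of the 38 sites match, so the percent identity is 26/38 × 100 = 68.42%.

68.42%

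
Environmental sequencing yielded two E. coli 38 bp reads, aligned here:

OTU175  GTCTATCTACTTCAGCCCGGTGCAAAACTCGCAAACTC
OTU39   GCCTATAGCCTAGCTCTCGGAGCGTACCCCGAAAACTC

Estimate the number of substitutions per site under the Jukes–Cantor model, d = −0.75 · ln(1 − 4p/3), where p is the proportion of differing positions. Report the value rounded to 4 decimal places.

The sequences differ at positions 2 (T/C), 7 (C/A), 8 (T/G), 9 (A/C), 12 (T/A), 13 (C/G), 14 (A/C), 15 (G/T), 17 (C/T), 21 (T/A), 24 (A/G), 25 (A/T), 27 (A/C), 29 (T/C), 32 (C/A).
p = 15/38 = 0.394737.
d = −0.75 · ln(1 − (4/3)·0.394737) = −0.75 · ln(0.473684) = −0.75 · (-0.747215) = 0.5604.

0.5604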